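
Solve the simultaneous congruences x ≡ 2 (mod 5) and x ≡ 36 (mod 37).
147

Using Chinese Remainder Theorem:
M = 5 × 37 = 185
M1 = 37, M2 = 5
y1 = 37^(-1) mod 5 = 3
y2 = 5^(-1) mod 37 = 15
x = (2×37×3 + 36×5×15) mod 185 = 147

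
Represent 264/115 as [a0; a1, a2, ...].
[2; 3, 2, 1, 1, 1, 1, 2]

Euclidean algorithm steps:
264 = 2 × 115 + 34
115 = 3 × 34 + 13
34 = 2 × 13 + 8
13 = 1 × 8 + 5
8 = 1 × 5 + 3
5 = 1 × 3 + 2
3 = 1 × 2 + 1
2 = 2 × 1 + 0
Continued fraction: [2; 3, 2, 1, 1, 1, 1, 2]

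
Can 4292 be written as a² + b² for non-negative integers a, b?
14² + 64² (a=14, b=64)

Factorization: 4292 = 2^2 × 29 × 37
By Fermat: n is sum of two squares iff every prime p ≡ 3 (mod 4) appears to even power.
All primes ≡ 3 (mod 4) appear to even power.
Search a = 0, 1, 2, … for 4292 - a² a perfect square: first hit at a = 14: 4292 - 196 = 4096 = 64².
4292 = 14² + 64² = 196 + 4096 ✓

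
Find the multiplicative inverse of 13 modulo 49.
34

gcd(13, 49) = 1, so the inverse exists.
Extended Euclidean algorithm on (49, 13):
49 = 3 × 13 + 10  ⟹  10 = (1)·49 + (-3)·13
13 = 1 × 10 + 3  ⟹  3 = (-1)·49 + (4)·13
10 = 3 × 3 + 1  ⟹  1 = (4)·49 + (-15)·13
So (-15)·13 ≡ 1 (mod 49), i.e. 13^(-1) ≡ -15 ≡ 34 (mod 49).
Check: 13 × 34 = 442 ≡ 1 (mod 49)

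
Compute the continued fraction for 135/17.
[7; 1, 16]

Euclidean algorithm steps:
135 = 7 × 17 + 16
17 = 1 × 16 + 1
16 = 16 × 1 + 0
Continued fraction: [7; 1, 16]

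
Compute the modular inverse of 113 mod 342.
227

gcd(113, 342) = 1, so the inverse exists.
Extended Euclidean algorithm on (342, 113):
342 = 3 × 113 + 3  ⟹  3 = (1)·342 + (-3)·113
113 = 37 × 3 + 2  ⟹  2 = (-37)·342 + (112)·113
3 = 1 × 2 + 1  ⟹  1 = (38)·342 + (-115)·113
So (-115)·113 ≡ 1 (mod 342), i.e. 113^(-1) ≡ -115 ≡ 227 (mod 342).
Check: 113 × 227 = 25651 ≡ 1 (mod 342)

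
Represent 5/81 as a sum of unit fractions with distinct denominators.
1/17 + 1/345 + 1/158355

Greedy algorithm:
5/81: ceiling(81/5) = 17, use 1/17
4/1377: ceiling(1377/4) = 345, use 1/345
1/158355: ceiling(158355/1) = 158355, use 1/158355
Result: 5/81 = 1/17 + 1/345 + 1/158355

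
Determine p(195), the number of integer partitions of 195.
2580840212973

p(n) counts ways to write n as a sum of positive integers (order ignored).
Euler's pentagonal recurrence: p(k) = p(k-1) + p(k-2) - p(k-5) - p(k-7) + p(k-12) + p(k-15) - ... (offsets j(3j∓1)/2, signs ++--, p(0)=1, p(<0)=0).
DP table for k = 0..194: p(0)=1, p(1)=1, p(2)=2, p(3)=3, p(4)=5, p(5)=7, p(6)=11, p(7)=15, p(8)=22, p(9)=30, p(10)=42, p(11)=56, p(12)=77, p(13)=101, p(14)=135, p(15)=176, p(16)=231, p(17)=297, p(18)=385, p(19)=490, p(20)=627, p(21)=792, p(22)=1002, p(23)=1255, p(24)=1575, p(25)=1958, p(26)=2436, p(27)=3010, p(28)=3718, p(29)=4565, p(30)=5604, p(31)=6842, p(32)=8349, p(33)=10143, p(34)=12310, p(35)=14883, p(36)=17977, p(37)=21637, p(38)=26015, p(39)=31185, p(40)=37338, p(41)=44583, p(42)=53174, p(43)=63261, p(44)=75175, p(45)=89134, p(46)=105558, p(47)=124754, p(48)=147273, p(49)=173525, p(50)=204226, p(51)=239943, p(52)=281589, p(53)=329931, p(54)=386155, p(55)=451276, p(56)=526823, p(57)=614154, p(58)=715220, p(59)=831820, p(60)=966467, p(61)=1121505, p(62)=1300156, p(63)=1505499, p(64)=1741630, p(65)=2012558, p(66)=2323520, p(67)=2679689, p(68)=3087735, p(69)=3554345, p(70)=4087968, p(71)=4697205, p(72)=5392783, p(73)=6185689, p(74)=7089500, p(75)=8118264, p(76)=9289091, p(77)=10619863, p(78)=12132164, p(79)=13848650, p(80)=15796476, p(81)=18004327, p(82)=20506255, p(83)=23338469, p(84)=26543660, p(85)=30167357, p(86)=34262962, p(87)=38887673, p(88)=44108109, p(89)=49995925, p(90)=56634173, p(91)=64112359, p(92)=72533807, p(93)=82010177, p(94)=92669720, p(95)=104651419, p(96)=118114304, p(97)=133230930, p(98)=150198136, p(99)=169229875, p(100)=190569292, p(101)=214481126, p(102)=241265379, p(103)=271248950, p(104)=304801365, p(105)=342325709, p(106)=384276336, p(107)=431149389, p(108)=483502844, p(109)=541946240, p(110)=607163746, p(111)=679903203, p(112)=761002156, p(113)=851376628, p(114)=952050665, p(115)=1064144451, p(116)=1188908248, p(117)=1327710076, p(118)=1482074143, p(119)=1653668665, p(120)=1844349560, p(121)=2056148051, p(122)=2291320912, p(123)=2552338241, p(124)=2841940500, p(125)=3163127352, p(126)=3519222692, p(127)=3913864295, p(128)=4351078600, p(129)=4835271870, p(130)=5371315400, p(131)=5964539504, p(132)=6620830889, p(133)=7346629512, p(134)=8149040695, p(135)=9035836076, p(136)=10015581680, p(137)=11097645016, p(138)=12292341831, p(139)=13610949895, p(140)=15065878135, p(141)=16670689208, p(142)=18440293320, p(143)=20390982757, p(144)=22540654445, p(145)=24908858009, p(146)=27517052599, p(147)=30388671978, p(148)=33549419497, p(149)=37027355200, p(150)=40853235313, p(151)=45060624582, p(152)=49686288421, p(153)=54770336324, p(154)=60356673280, p(155)=66493182097, p(156)=73232243759, p(157)=80630964769, p(158)=88751778802, p(159)=97662728555, p(160)=107438159466, p(161)=118159068427, p(162)=129913904637, p(163)=142798995930, p(164)=156919475295, p(165)=172389800255, p(166)=189334822579, p(167)=207890420102, p(168)=228204732751, p(169)=250438925115, p(170)=274768617130, p(171)=301384802048, p(172)=330495499613, p(173)=362326859895, p(174)=397125074750, p(175)=435157697830, p(176)=476715857290, p(177)=522115831195, p(178)=571701605655, p(179)=625846753120, p(180)=684957390936, p(181)=749474411781, p(182)=819876908323, p(183)=896684817527, p(184)=980462880430, p(185)=1071823774337, p(186)=1171432692373, p(187)=1280011042268, p(188)=1398341745571, p(189)=1527273599625, p(190)=1667727404093, p(191)=1820701100652, p(192)=1987276856363, p(193)=2168627105469, p(194)=2366022741845.
Final step: p(195) = p(194) + p(193) - p(190) - p(188) + p(183) + p(180) - p(173) - p(169) + p(160) + p(155) - p(144) - p(138) + p(125) + p(118) - p(103) - p(95) + p(78) + p(69) - p(50) - p(40) + p(19) + p(8)
= 2366022741845 + 2168627105469 - 1667727404093 - 1398341745571 + 896684817527 + 684957390936 - 362326859895 - 250438925115 + 107438159466 + 66493182097 - 22540654445 - 12292341831 + 3163127352 + 1482074143 - 271248950 - 104651419 + 12132164 + 3554345 - 204226 - 37338 + 490 + 22
= 2580840212973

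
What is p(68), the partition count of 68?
3087735

p(n) counts ways to write n as a sum of positive integers (order ignored).
Euler's pentagonal recurrence: p(k) = p(k-1) + p(k-2) - p(k-5) - p(k-7) + p(k-12) + p(k-15) - ... (offsets j(3j∓1)/2, signs ++--, p(0)=1, p(<0)=0).
DP table for k = 0..67: p(0)=1, p(1)=1, p(2)=2, p(3)=3, p(4)=5, p(5)=7, p(6)=11, p(7)=15, p(8)=22, p(9)=30, p(10)=42, p(11)=56, p(12)=77, p(13)=101, p(14)=135, p(15)=176, p(16)=231, p(17)=297, p(18)=385, p(19)=490, p(20)=627, p(21)=792, p(22)=1002, p(23)=1255, p(24)=1575, p(25)=1958, p(26)=2436, p(27)=3010, p(28)=3718, p(29)=4565, p(30)=5604, p(31)=6842, p(32)=8349, p(33)=10143, p(34)=12310, p(35)=14883, p(36)=17977, p(37)=21637, p(38)=26015, p(39)=31185, p(40)=37338, p(41)=44583, p(42)=53174, p(43)=63261, p(44)=75175, p(45)=89134, p(46)=105558, p(47)=124754, p(48)=147273, p(49)=173525, p(50)=204226, p(51)=239943, p(52)=281589, p(53)=329931, p(54)=386155, p(55)=451276, p(56)=526823, p(57)=614154, p(58)=715220, p(59)=831820, p(60)=966467, p(61)=1121505, p(62)=1300156, p(63)=1505499, p(64)=1741630, p(65)=2012558, p(66)=2323520, p(67)=2679689.
Final step: p(68) = p(67) + p(66) - p(63) - p(61) + p(56) + p(53) - p(46) - p(42) + p(33) + p(28) - p(17) - p(11)
= 2679689 + 2323520 - 1505499 - 1121505 + 526823 + 329931 - 105558 - 53174 + 10143 + 3718 - 297 - 56
= 3087735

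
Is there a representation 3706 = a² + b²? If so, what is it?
15² + 59² (a=15, b=59)

Factorization: 3706 = 2 × 17 × 109
By Fermat: n is sum of two squares iff every prime p ≡ 3 (mod 4) appears to even power.
All primes ≡ 3 (mod 4) appear to even power.
Search a = 0, 1, 2, … for 3706 - a² a perfect square: first hit at a = 15: 3706 - 225 = 3481 = 59².
3706 = 15² + 59² = 225 + 3481 ✓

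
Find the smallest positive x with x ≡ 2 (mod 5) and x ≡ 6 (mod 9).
42

Using Chinese Remainder Theorem:
M = 5 × 9 = 45
M1 = 9, M2 = 5
y1 = 9^(-1) mod 5 = 4
y2 = 5^(-1) mod 9 = 2
x = (2×9×4 + 6×5×2) mod 45 = 42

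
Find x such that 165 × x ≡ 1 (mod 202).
131

gcd(165, 202) = 1, so the inverse exists.
Extended Euclidean algorithm on (202, 165):
202 = 1 × 165 + 37  ⟹  37 = (1)·202 + (-1)·165
165 = 4 × 37 + 17  ⟹  17 = (-4)·202 + (5)·165
37 = 2 × 17 + 3  ⟹  3 = (9)·202 + (-11)·165
17 = 5 × 3 + 2  ⟹  2 = (-49)·202 + (60)·165
3 = 1 × 2 + 1  ⟹  1 = (58)·202 + (-71)·165
So (-71)·165 ≡ 1 (mod 202), i.e. 165^(-1) ≡ -71 ≡ 131 (mod 202).
Check: 165 × 131 = 21615 ≡ 1 (mod 202)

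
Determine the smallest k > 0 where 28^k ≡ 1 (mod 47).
23

47 is prime, so ord(28) divides φ(47) = 46.
Divisors of 46: 1, 2, 23, 46.
Repeated squaring: 28^1 ≡ 28, 28^2 ≡ 32, 28^4 ≡ 37, 28^8 ≡ 6, 28^16 ≡ 36, 28^32 ≡ 27 (mod 47).
Test 28^d mod 47 for each divisor d in increasing order:
28^1 ≡ 28
28^2 ≡ 32
28^23 = 28^16·28^4·28^2·28^1 ≡ 1  ← first divisor giving 1
The order is 23.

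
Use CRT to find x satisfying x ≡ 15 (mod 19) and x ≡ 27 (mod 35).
167

Using Chinese Remainder Theorem:
M = 19 × 35 = 665
M1 = 35, M2 = 19
y1 = 35^(-1) mod 19 = 6
y2 = 19^(-1) mod 35 = 24
x = (15×35×6 + 27×19×24) mod 665 = 167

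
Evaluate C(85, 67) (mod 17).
0

Using Lucas' theorem:
Write n=85 and k=67 in base 17:
n in base 17: [5, 0]
k in base 17: [3, 16]
C(85,67) mod 17 = ∏ C(n_i, k_i) mod 17
Digit binomials (mod 17): C(5,3) = 10; C(0,16) = 0 (k_i > n_i)
Product: 10 × 0 = 0 ≡ 0 (mod 17)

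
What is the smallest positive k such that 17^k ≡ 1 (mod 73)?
24

73 is prime, so ord(17) divides φ(73) = 72.
Divisors of 72: 1, 2, 3, 4, 6, 8, 9, 12, 18, 24, 36, 72.
Repeated squaring: 17^1 ≡ 17, 17^2 ≡ 70, 17^4 ≡ 9, 17^8 ≡ 8, 17^16 ≡ 64, 17^32 ≡ 8, 17^64 ≡ 64 (mod 73).
Test 17^d mod 73 for each divisor d in increasing order:
17^1 ≡ 17
17^2 ≡ 70
17^3 = 17^2·17^1 ≡ 22
17^4 ≡ 9
17^6 = 17^4·17^2 ≡ 46
17^8 ≡ 8
17^9 = 17^8·17^1 ≡ 63
17^12 = 17^8·17^4 ≡ 72
17^18 = 17^16·17^2 ≡ 27
17^24 = 17^16·17^8 ≡ 1  ← first divisor giving 1
The order is 24.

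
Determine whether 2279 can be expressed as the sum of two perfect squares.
Not possible

Factorization: 2279 = 43 × 53
By Fermat: n is sum of two squares iff every prime p ≡ 3 (mod 4) appears to even power.
Prime(s) ≡ 3 (mod 4) with odd exponent: [(43, 1)]
Therefore 2279 cannot be expressed as a² + b².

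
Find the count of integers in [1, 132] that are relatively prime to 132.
40

132 = 2^2 × 3 × 11
φ(n) = n × ∏(1 - 1/p) for each prime p dividing n
φ(132) = 132 × (1 - 1/2) × (1 - 1/3) × (1 - 1/11) = 40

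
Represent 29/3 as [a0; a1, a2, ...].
[9; 1, 2]

Euclidean algorithm steps:
29 = 9 × 3 + 2
3 = 1 × 2 + 1
2 = 2 × 1 + 0
Continued fraction: [9; 1, 2]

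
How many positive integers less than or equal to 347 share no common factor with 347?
346

347 = 347
φ(n) = n × ∏(1 - 1/p) for each prime p dividing n
φ(347) = 347 × (1 - 1/347) = 346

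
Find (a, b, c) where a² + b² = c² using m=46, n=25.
(1491, 2300, 2741)

Euclid's formula: a = m² - n², b = 2mn, c = m² + n²
m = 46, n = 25
a = 46² - 25² = 2116 - 625 = 1491
b = 2 × 46 × 25 = 2300
c = 46² + 25² = 2116 + 625 = 2741
Verification: 1491² + 2300² = 2223081 + 5290000 = 7513081 = 2741² ✓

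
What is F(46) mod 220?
63

Matrix identity: Q^n = [[F_(n+1), F_n], [F_n, F_(n-1)]] with Q = [[1,1],[1,0]].
n = 46 = 101110₂. Square-and-multiply, entries mod 220:
Q^1 = [[1,1],[1,0]]
Q^2 = (Q^1)² = [[2,1],[1,1]]
Q^5 = (Q^2)²·Q = [[8,5],[5,3]]
Q^11 = (Q^5)²·Q = [[144,89],[89,55]]
Q^23 = (Q^11)²·Q = [[168,57],[57,111]]
Q^46 = (Q^23)² = [[13,63],[63,170]]
F_46 mod 220 = Q^46[0][1] = 63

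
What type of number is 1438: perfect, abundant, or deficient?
deficient

Proper divisors of 1438: sum = 1 + 2 + 719 = 722
Since 722 < 1438, 1438 is deficient.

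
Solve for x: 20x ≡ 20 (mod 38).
x ≡ 1 (mod 19)

gcd(20, 38) = 2, which divides 20, so solutions exist.
Divide through by 2: 10x ≡ 10 (mod 19).
Find 10^(-1) mod 19 by the extended Euclidean algorithm:
19 = 1 × 10 + 9  ⟹  9 = (1)·19 + (-1)·10
10 = 1 × 9 + 1  ⟹  1 = (-1)·19 + (2)·10
So (2)·10 ≡ 1 (mod 19), i.e. 10^(-1) ≡ 2 (mod 19).
x ≡ 2 × 10 = 20 ≡ 1 (mod 19).
Check: 20 × 1 = 20 ≡ 20 (mod 38).
x ≡ 1 (mod 19), giving 2 solutions mod 38.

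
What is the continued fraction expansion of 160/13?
[12; 3, 4]

Euclidean algorithm steps:
160 = 12 × 13 + 4
13 = 3 × 4 + 1
4 = 4 × 1 + 0
Continued fraction: [12; 3, 4]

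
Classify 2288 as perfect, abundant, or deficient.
abundant

Proper divisors of 2288: sum = 1 + 2 + 4 + 8 + 11 + 13 + 16 + 22 + ... + 208 + 286 + 572 + 1144 (19 divisors) = 2920
Since 2920 > 2288, 2288 is abundant.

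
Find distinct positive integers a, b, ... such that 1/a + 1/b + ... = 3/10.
1/4 + 1/20

Greedy algorithm:
3/10: ceiling(10/3) = 4, use 1/4
1/20: ceiling(20/1) = 20, use 1/20
Result: 3/10 = 1/4 + 1/20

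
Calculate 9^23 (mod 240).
9

Repeated squaring. Binary of 23 = 10111.
9^1 ≡ 9 (mod 240); 9^2 ≡ 81 (mod 240); 9^4 ≡ 81 (mod 240); 9^8 ≡ 81 (mod 240); 9^16 ≡ 81 (mod 240)
9^23 = 9^1 × 9^2 × 9^4 × 9^16 ≡ 9 (mod 240)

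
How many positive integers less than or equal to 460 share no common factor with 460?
176

460 = 2^2 × 5 × 23
φ(n) = n × ∏(1 - 1/p) for each prime p dividing n
φ(460) = 460 × (1 - 1/2) × (1 - 1/5) × (1 - 1/23) = 176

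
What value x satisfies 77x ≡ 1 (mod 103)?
99

gcd(77, 103) = 1, so the inverse exists.
Extended Euclidean algorithm on (103, 77):
103 = 1 × 77 + 26  ⟹  26 = (1)·103 + (-1)·77
77 = 2 × 26 + 25  ⟹  25 = (-2)·103 + (3)·77
26 = 1 × 25 + 1  ⟹  1 = (3)·103 + (-4)·77
So (-4)·77 ≡ 1 (mod 103), i.e. 77^(-1) ≡ -4 ≡ 99 (mod 103).
Check: 77 × 99 = 7623 ≡ 1 (mod 103)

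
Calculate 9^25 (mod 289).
264

Repeated squaring. Binary of 25 = 11001.
9^1 ≡ 9 (mod 289); 9^2 ≡ 81 (mod 289); 9^4 ≡ 203 (mod 289); 9^8 ≡ 171 (mod 289); 9^16 ≡ 52 (mod 289)
9^25 = 9^1 × 9^8 × 9^16 ≡ 264 (mod 289)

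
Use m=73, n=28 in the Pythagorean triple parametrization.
(4545, 4088, 6113)

Euclid's formula: a = m² - n², b = 2mn, c = m² + n²
m = 73, n = 28
a = 73² - 28² = 5329 - 784 = 4545
b = 2 × 73 × 28 = 4088
c = 73² + 28² = 5329 + 784 = 6113
Verification: 4545² + 4088² = 20657025 + 16711744 = 37368769 = 6113² ✓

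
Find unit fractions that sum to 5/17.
1/4 + 1/23 + 1/1564

Greedy algorithm:
5/17: ceiling(17/5) = 4, use 1/4
3/68: ceiling(68/3) = 23, use 1/23
1/1564: ceiling(1564/1) = 1564, use 1/1564
Result: 5/17 = 1/4 + 1/23 + 1/1564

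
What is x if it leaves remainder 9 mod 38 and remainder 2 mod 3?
47

Using Chinese Remainder Theorem:
M = 38 × 3 = 114
M1 = 3, M2 = 38
y1 = 3^(-1) mod 38 = 13
y2 = 38^(-1) mod 3 = 2
x = (9×3×13 + 2×38×2) mod 114 = 47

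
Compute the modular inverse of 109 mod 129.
58

gcd(109, 129) = 1, so the inverse exists.
Extended Euclidean algorithm on (129, 109):
129 = 1 × 109 + 20  ⟹  20 = (1)·129 + (-1)·109
109 = 5 × 20 + 9  ⟹  9 = (-5)·129 + (6)·109
20 = 2 × 9 + 2  ⟹  2 = (11)·129 + (-13)·109
9 = 4 × 2 + 1  ⟹  1 = (-49)·129 + (58)·109
So (58)·109 ≡ 1 (mod 129), i.e. 109^(-1) ≡ 58 (mod 129).
Check: 109 × 58 = 6322 ≡ 1 (mod 129)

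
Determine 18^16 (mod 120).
96

Repeated squaring. Binary of 16 = 10000.
18^1 ≡ 18 (mod 120); 18^2 ≡ 84 (mod 120); 18^4 ≡ 96 (mod 120); 18^8 ≡ 96 (mod 120); 18^16 ≡ 96 (mod 120)
18^16 = 18^16 ≡ 96 (mod 120)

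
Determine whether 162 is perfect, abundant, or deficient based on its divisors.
abundant

Proper divisors of 162: sum = 1 + 2 + 3 + 6 + 9 + 18 + 27 + 54 + 81 = 201
Since 201 > 162, 162 is abundant.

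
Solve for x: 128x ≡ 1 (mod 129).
128

gcd(128, 129) = 1, so the inverse exists.
Extended Euclidean algorithm on (129, 128):
129 = 1 × 128 + 1  ⟹  1 = (1)·129 + (-1)·128
So (-1)·128 ≡ 1 (mod 129), i.e. 128^(-1) ≡ -1 ≡ 128 (mod 129).
Check: 128 × 128 = 16384 ≡ 1 (mod 129)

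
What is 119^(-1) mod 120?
119

gcd(119, 120) = 1, so the inverse exists.
Extended Euclidean algorithm on (120, 119):
120 = 1 × 119 + 1  ⟹  1 = (1)·120 + (-1)·119
So (-1)·119 ≡ 1 (mod 120), i.e. 119^(-1) ≡ -1 ≡ 119 (mod 120).
Check: 119 × 119 = 14161 ≡ 1 (mod 120)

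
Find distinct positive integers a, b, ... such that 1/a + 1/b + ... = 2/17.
1/9 + 1/153

Greedy algorithm:
2/17: ceiling(17/2) = 9, use 1/9
1/153: ceiling(153/1) = 153, use 1/153
Result: 2/17 = 1/9 + 1/153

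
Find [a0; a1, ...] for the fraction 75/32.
[2; 2, 1, 10]

Euclidean algorithm steps:
75 = 2 × 32 + 11
32 = 2 × 11 + 10
11 = 1 × 10 + 1
10 = 10 × 1 + 0
Continued fraction: [2; 2, 1, 10]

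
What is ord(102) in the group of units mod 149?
37

149 is prime, so ord(102) divides φ(149) = 148.
Divisors of 148: 1, 2, 4, 37, 74, 148.
Repeated squaring: 102^1 ≡ 102, 102^2 ≡ 123, 102^4 ≡ 80, 102^8 ≡ 142, 102^16 ≡ 49, 102^32 ≡ 17, 102^64 ≡ 140, 102^128 ≡ 81 (mod 149).
Test 102^d mod 149 for each divisor d in increasing order:
102^1 ≡ 102
102^2 ≡ 123
102^4 ≡ 80
102^37 = 102^32·102^4·102^1 ≡ 1  ← first divisor giving 1
The order is 37.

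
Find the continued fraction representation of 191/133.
[1; 2, 3, 2, 2, 3]

Euclidean algorithm steps:
191 = 1 × 133 + 58
133 = 2 × 58 + 17
58 = 3 × 17 + 7
17 = 2 × 7 + 3
7 = 2 × 3 + 1
3 = 3 × 1 + 0
Continued fraction: [1; 2, 3, 2, 2, 3]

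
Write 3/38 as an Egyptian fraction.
1/13 + 1/494

Greedy algorithm:
3/38: ceiling(38/3) = 13, use 1/13
1/494: ceiling(494/1) = 494, use 1/494
Result: 3/38 = 1/13 + 1/494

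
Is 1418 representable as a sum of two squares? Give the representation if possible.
7² + 37² (a=7, b=37)

Factorization: 1418 = 2 × 709
By Fermat: n is sum of two squares iff every prime p ≡ 3 (mod 4) appears to even power.
All primes ≡ 3 (mod 4) appear to even power.
Search a = 0, 1, 2, … for 1418 - a² a perfect square: first hit at a = 7: 1418 - 49 = 1369 = 37².
1418 = 7² + 37² = 49 + 1369 ✓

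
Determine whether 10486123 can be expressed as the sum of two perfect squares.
Not possible

Factorization: 10486123 = 47^3 × 101
By Fermat: n is sum of two squares iff every prime p ≡ 3 (mod 4) appears to even power.
Prime(s) ≡ 3 (mod 4) with odd exponent: [(47, 3)]
Therefore 10486123 cannot be expressed as a² + b².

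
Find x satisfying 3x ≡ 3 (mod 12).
x ≡ 1 (mod 4)

gcd(3, 12) = 3, which divides 3, so solutions exist.
Divide through by 3: x ≡ 1 (mod 4).
The coefficient of x is now 1, so x ≡ 1 (mod 4).
Check: 3 × 1 = 3 ≡ 3 (mod 12).
x ≡ 1 (mod 4), giving 3 solutions mod 12.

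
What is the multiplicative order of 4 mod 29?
14

29 is prime, so ord(4) divides φ(29) = 28.
Divisors of 28: 1, 2, 4, 7, 14, 28.
Repeated squaring: 4^1 ≡ 4, 4^2 ≡ 16, 4^4 ≡ 24, 4^8 ≡ 25, 4^16 ≡ 16 (mod 29).
Test 4^d mod 29 for each divisor d in increasing order:
4^1 ≡ 4
4^2 ≡ 16
4^4 ≡ 24
4^7 = 4^4·4^2·4^1 ≡ 28
4^14 = 4^8·4^4·4^2 ≡ 1  ← first divisor giving 1
The order is 14.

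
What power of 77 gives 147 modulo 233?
119

Baby-step giant-step with step n = ⌈√233⌉ = 16.
Baby steps 77^j mod 233 (j:value) for j=0..15: 0:1, 1:77, 2:104, 3:86, 4:98, 5:90, 6:173, 7:40, 8:51, 9:199, 10:178, 11:192, 12:105, 13:163, 14:202, 15:176.
Giant-step multiplier: 77^(-16) ≡ 77^(232-16) = 77^216 ≡ 92 (mod 233).
Giant steps γ_i = 147·92^i mod 233: γ_0=147, γ_1=10, γ_2=221, γ_3=61, γ_4=20, γ_5=209, γ_6=122, γ_7=40 (in table at j=7).
x = i·n + j = 7·16 + 7 = 119.
Check: 77^119 ≡ 147 (mod 233).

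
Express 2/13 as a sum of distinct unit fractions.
1/7 + 1/91

Greedy algorithm:
2/13: ceiling(13/2) = 7, use 1/7
1/91: ceiling(91/1) = 91, use 1/91
Result: 2/13 = 1/7 + 1/91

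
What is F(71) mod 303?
139

Matrix identity: Q^n = [[F_(n+1), F_n], [F_n, F_(n-1)]] with Q = [[1,1],[1,0]].
n = 71 = 1000111₂. Square-and-multiply, entries mod 303:
Q^1 = [[1,1],[1,0]]
Q^2 = (Q^1)² = [[2,1],[1,1]]
Q^4 = (Q^2)² = [[5,3],[3,2]]
Q^8 = (Q^4)² = [[34,21],[21,13]]
Q^17 = (Q^8)²·Q = [[160,82],[82,78]]
Q^35 = (Q^17)²·Q = [[27,206],[206,124]]
Q^71 = (Q^35)²·Q = [[36,139],[139,200]]
F_71 mod 303 = Q^71[0][1] = 139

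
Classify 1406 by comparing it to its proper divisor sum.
deficient

Proper divisors of 1406: sum = 1 + 2 + 19 + 37 + 38 + 74 + 703 = 874
Since 874 < 1406, 1406 is deficient.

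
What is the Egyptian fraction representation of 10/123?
1/13 + 1/229 + 1/91543 + 1/33520391853

Greedy algorithm:
10/123: ceiling(123/10) = 13, use 1/13
7/1599: ceiling(1599/7) = 229, use 1/229
4/366171: ceiling(366171/4) = 91543, use 1/91543
1/33520391853: ceiling(33520391853/1) = 33520391853, use 1/33520391853
Result: 10/123 = 1/13 + 1/229 + 1/91543 + 1/33520391853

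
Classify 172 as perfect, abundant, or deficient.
deficient

Proper divisors of 172: sum = 1 + 2 + 4 + 43 + 86 = 136
Since 136 < 172, 172 is deficient.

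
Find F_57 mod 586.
242

Matrix identity: Q^n = [[F_(n+1), F_n], [F_n, F_(n-1)]] with Q = [[1,1],[1,0]].
n = 57 = 111001₂. Square-and-multiply, entries mod 586:
Q^1 = [[1,1],[1,0]]
Q^3 = (Q^1)²·Q = [[3,2],[2,1]]
Q^7 = (Q^3)²·Q = [[21,13],[13,8]]
Q^14 = (Q^7)² = [[24,377],[377,233]]
Q^28 = (Q^14)² = [[307,199],[199,108]]
Q^57 = (Q^28)²·Q = [[201,242],[242,545]]
F_57 mod 586 = Q^57[0][1] = 242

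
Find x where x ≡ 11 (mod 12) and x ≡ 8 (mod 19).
179

Using Chinese Remainder Theorem:
M = 12 × 19 = 228
M1 = 19, M2 = 12
y1 = 19^(-1) mod 12 = 7
y2 = 12^(-1) mod 19 = 8
x = (11×19×7 + 8×12×8) mod 228 = 179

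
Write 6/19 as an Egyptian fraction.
1/4 + 1/16 + 1/304

Greedy algorithm:
6/19: ceiling(19/6) = 4, use 1/4
5/76: ceiling(76/5) = 16, use 1/16
1/304: ceiling(304/1) = 304, use 1/304
Result: 6/19 = 1/4 + 1/16 + 1/304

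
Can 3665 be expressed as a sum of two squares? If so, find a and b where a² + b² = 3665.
23² + 56² (a=23, b=56)

Factorization: 3665 = 5 × 733
By Fermat: n is sum of two squares iff every prime p ≡ 3 (mod 4) appears to even power.
All primes ≡ 3 (mod 4) appear to even power.
Search a = 0, 1, 2, … for 3665 - a² a perfect square: first hit at a = 23: 3665 - 529 = 3136 = 56².
3665 = 23² + 56² = 529 + 3136 ✓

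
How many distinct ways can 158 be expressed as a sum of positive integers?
88751778802

p(n) counts ways to write n as a sum of positive integers (order ignored).
Euler's pentagonal recurrence: p(k) = p(k-1) + p(k-2) - p(k-5) - p(k-7) + p(k-12) + p(k-15) - ... (offsets j(3j∓1)/2, signs ++--, p(0)=1, p(<0)=0).
DP table for k = 0..157: p(0)=1, p(1)=1, p(2)=2, p(3)=3, p(4)=5, p(5)=7, p(6)=11, p(7)=15, p(8)=22, p(9)=30, p(10)=42, p(11)=56, p(12)=77, p(13)=101, p(14)=135, p(15)=176, p(16)=231, p(17)=297, p(18)=385, p(19)=490, p(20)=627, p(21)=792, p(22)=1002, p(23)=1255, p(24)=1575, p(25)=1958, p(26)=2436, p(27)=3010, p(28)=3718, p(29)=4565, p(30)=5604, p(31)=6842, p(32)=8349, p(33)=10143, p(34)=12310, p(35)=14883, p(36)=17977, p(37)=21637, p(38)=26015, p(39)=31185, p(40)=37338, p(41)=44583, p(42)=53174, p(43)=63261, p(44)=75175, p(45)=89134, p(46)=105558, p(47)=124754, p(48)=147273, p(49)=173525, p(50)=204226, p(51)=239943, p(52)=281589, p(53)=329931, p(54)=386155, p(55)=451276, p(56)=526823, p(57)=614154, p(58)=715220, p(59)=831820, p(60)=966467, p(61)=1121505, p(62)=1300156, p(63)=1505499, p(64)=1741630, p(65)=2012558, p(66)=2323520, p(67)=2679689, p(68)=3087735, p(69)=3554345, p(70)=4087968, p(71)=4697205, p(72)=5392783, p(73)=6185689, p(74)=7089500, p(75)=8118264, p(76)=9289091, p(77)=10619863, p(78)=12132164, p(79)=13848650, p(80)=15796476, p(81)=18004327, p(82)=20506255, p(83)=23338469, p(84)=26543660, p(85)=30167357, p(86)=34262962, p(87)=38887673, p(88)=44108109, p(89)=49995925, p(90)=56634173, p(91)=64112359, p(92)=72533807, p(93)=82010177, p(94)=92669720, p(95)=104651419, p(96)=118114304, p(97)=133230930, p(98)=150198136, p(99)=169229875, p(100)=190569292, p(101)=214481126, p(102)=241265379, p(103)=271248950, p(104)=304801365, p(105)=342325709, p(106)=384276336, p(107)=431149389, p(108)=483502844, p(109)=541946240, p(110)=607163746, p(111)=679903203, p(112)=761002156, p(113)=851376628, p(114)=952050665, p(115)=1064144451, p(116)=1188908248, p(117)=1327710076, p(118)=1482074143, p(119)=1653668665, p(120)=1844349560, p(121)=2056148051, p(122)=2291320912, p(123)=2552338241, p(124)=2841940500, p(125)=3163127352, p(126)=3519222692, p(127)=3913864295, p(128)=4351078600, p(129)=4835271870, p(130)=5371315400, p(131)=5964539504, p(132)=6620830889, p(133)=7346629512, p(134)=8149040695, p(135)=9035836076, p(136)=10015581680, p(137)=11097645016, p(138)=12292341831, p(139)=13610949895, p(140)=15065878135, p(141)=16670689208, p(142)=18440293320, p(143)=20390982757, p(144)=22540654445, p(145)=24908858009, p(146)=27517052599, p(147)=30388671978, p(148)=33549419497, p(149)=37027355200, p(150)=40853235313, p(151)=45060624582, p(152)=49686288421, p(153)=54770336324, p(154)=60356673280, p(155)=66493182097, p(156)=73232243759, p(157)=80630964769.
Final step: p(158) = p(157) + p(156) - p(153) - p(151) + p(146) + p(143) - p(136) - p(132) + p(123) + p(118) - p(107) - p(101) + p(88) + p(81) - p(66) - p(58) + p(41) + p(32) - p(13) - p(3)
= 80630964769 + 73232243759 - 54770336324 - 45060624582 + 27517052599 + 20390982757 - 10015581680 - 6620830889 + 2552338241 + 1482074143 - 431149389 - 214481126 + 44108109 + 18004327 - 2323520 - 715220 + 44583 + 8349 - 101 - 3
= 88751778802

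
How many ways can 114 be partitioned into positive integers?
952050665

p(n) counts ways to write n as a sum of positive integers (order ignored).
Euler's pentagonal recurrence: p(k) = p(k-1) + p(k-2) - p(k-5) - p(k-7) + p(k-12) + p(k-15) - ... (offsets j(3j∓1)/2, signs ++--, p(0)=1, p(<0)=0).
DP table for k = 0..113: p(0)=1, p(1)=1, p(2)=2, p(3)=3, p(4)=5, p(5)=7, p(6)=11, p(7)=15, p(8)=22, p(9)=30, p(10)=42, p(11)=56, p(12)=77, p(13)=101, p(14)=135, p(15)=176, p(16)=231, p(17)=297, p(18)=385, p(19)=490, p(20)=627, p(21)=792, p(22)=1002, p(23)=1255, p(24)=1575, p(25)=1958, p(26)=2436, p(27)=3010, p(28)=3718, p(29)=4565, p(30)=5604, p(31)=6842, p(32)=8349, p(33)=10143, p(34)=12310, p(35)=14883, p(36)=17977, p(37)=21637, p(38)=26015, p(39)=31185, p(40)=37338, p(41)=44583, p(42)=53174, p(43)=63261, p(44)=75175, p(45)=89134, p(46)=105558, p(47)=124754, p(48)=147273, p(49)=173525, p(50)=204226, p(51)=239943, p(52)=281589, p(53)=329931, p(54)=386155, p(55)=451276, p(56)=526823, p(57)=614154, p(58)=715220, p(59)=831820, p(60)=966467, p(61)=1121505, p(62)=1300156, p(63)=1505499, p(64)=1741630, p(65)=2012558, p(66)=2323520, p(67)=2679689, p(68)=3087735, p(69)=3554345, p(70)=4087968, p(71)=4697205, p(72)=5392783, p(73)=6185689, p(74)=7089500, p(75)=8118264, p(76)=9289091, p(77)=10619863, p(78)=12132164, p(79)=13848650, p(80)=15796476, p(81)=18004327, p(82)=20506255, p(83)=23338469, p(84)=26543660, p(85)=30167357, p(86)=34262962, p(87)=38887673, p(88)=44108109, p(89)=49995925, p(90)=56634173, p(91)=64112359, p(92)=72533807, p(93)=82010177, p(94)=92669720, p(95)=104651419, p(96)=118114304, p(97)=133230930, p(98)=150198136, p(99)=169229875, p(100)=190569292, p(101)=214481126, p(102)=241265379, p(103)=271248950, p(104)=304801365, p(105)=342325709, p(106)=384276336, p(107)=431149389, p(108)=483502844, p(109)=541946240, p(110)=607163746, p(111)=679903203, p(112)=761002156, p(113)=851376628.
Final step: p(114) = p(113) + p(112) - p(109) - p(107) + p(102) + p(99) - p(92) - p(88) + p(79) + p(74) - p(63) - p(57) + p(44) + p(37) - p(22) - p(14)
= 851376628 + 761002156 - 541946240 - 431149389 + 241265379 + 169229875 - 72533807 - 44108109 + 13848650 + 7089500 - 1505499 - 614154 + 75175 + 21637 - 1002 - 135
= 952050665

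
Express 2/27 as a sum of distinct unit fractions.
1/14 + 1/378

Greedy algorithm:
2/27: ceiling(27/2) = 14, use 1/14
1/378: ceiling(378/1) = 378, use 1/378
Result: 2/27 = 1/14 + 1/378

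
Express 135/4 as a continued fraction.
[33; 1, 3]

Euclidean algorithm steps:
135 = 33 × 4 + 3
4 = 1 × 3 + 1
3 = 3 × 1 + 0
Continued fraction: [33; 1, 3]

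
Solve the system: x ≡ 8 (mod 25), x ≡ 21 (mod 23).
458

Using Chinese Remainder Theorem:
M = 25 × 23 = 575
M1 = 23, M2 = 25
y1 = 23^(-1) mod 25 = 12
y2 = 25^(-1) mod 23 = 12
x = (8×23×12 + 21×25×12) mod 575 = 458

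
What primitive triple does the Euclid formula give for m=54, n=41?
(1235, 4428, 4597)

Euclid's formula: a = m² - n², b = 2mn, c = m² + n²
m = 54, n = 41
a = 54² - 41² = 2916 - 1681 = 1235
b = 2 × 54 × 41 = 4428
c = 54² + 41² = 2916 + 1681 = 4597
Verification: 1235² + 4428² = 1525225 + 19607184 = 21132409 = 4597² ✓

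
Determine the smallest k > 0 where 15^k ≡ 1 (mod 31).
10

31 is prime, so ord(15) divides φ(31) = 30.
Divisors of 30: 1, 2, 3, 5, 6, 10, 15, 30.
Repeated squaring: 15^1 ≡ 15, 15^2 ≡ 8, 15^4 ≡ 2, 15^8 ≡ 4, 15^16 ≡ 16 (mod 31).
Test 15^d mod 31 for each divisor d in increasing order:
15^1 ≡ 15
15^2 ≡ 8
15^3 = 15^2·15^1 ≡ 27
15^5 = 15^4·15^1 ≡ 30
15^6 = 15^4·15^2 ≡ 16
15^10 = 15^8·15^2 ≡ 1  ← first divisor giving 1
The order is 10.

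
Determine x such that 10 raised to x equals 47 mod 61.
40

Baby-step giant-step with step n = ⌈√61⌉ = 8.
Baby steps 10^j mod 61 (j:value) for j=0..7: 0:1, 1:10, 2:39, 3:24, 4:57, 5:21, 6:27, 7:26.
Giant-step multiplier: 10^(-8) ≡ 10^(60-8) = 10^52 ≡ 42 (mod 61).
Giant steps γ_i = 47·42^i mod 61: γ_0=47, γ_1=22, γ_2=9, γ_3=12, γ_4=16, γ_5=1 (in table at j=0).
x = i·n + j = 5·8 + 0 = 40.
Check: 10^40 ≡ 47 (mod 61).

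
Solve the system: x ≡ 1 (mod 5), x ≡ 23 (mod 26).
101

Using Chinese Remainder Theorem:
M = 5 × 26 = 130
M1 = 26, M2 = 5
y1 = 26^(-1) mod 5 = 1
y2 = 5^(-1) mod 26 = 21
x = (1×26×1 + 23×5×21) mod 130 = 101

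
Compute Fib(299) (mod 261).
179

Matrix identity: Q^n = [[F_(n+1), F_n], [F_n, F_(n-1)]] with Q = [[1,1],[1,0]].
n = 299 = 100101011₂. Square-and-multiply, entries mod 261:
Q^1 = [[1,1],[1,0]]
Q^2 = (Q^1)² = [[2,1],[1,1]]
Q^4 = (Q^2)² = [[5,3],[3,2]]
Q^9 = (Q^4)²·Q = [[55,34],[34,21]]
Q^18 = (Q^9)² = [[5,235],[235,31]]
Q^37 = (Q^18)²·Q = [[26,179],[179,108]]
Q^74 = (Q^37)² = [[92,235],[235,118]]
Q^149 = (Q^74)²·Q = [[26,5],[5,21]]
Q^299 = (Q^149)²·Q = [[153,179],[179,235]]
F_299 mod 261 = Q^299[0][1] = 179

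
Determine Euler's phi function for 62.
30

62 = 2 × 31
φ(n) = n × ∏(1 - 1/p) for each prime p dividing n
φ(62) = 62 × (1 - 1/2) × (1 - 1/31) = 30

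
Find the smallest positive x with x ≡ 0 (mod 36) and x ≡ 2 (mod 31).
684

Using Chinese Remainder Theorem:
M = 36 × 31 = 1116
M1 = 31, M2 = 36
y1 = 31^(-1) mod 36 = 7
y2 = 36^(-1) mod 31 = 25
x = (0×31×7 + 2×36×25) mod 1116 = 684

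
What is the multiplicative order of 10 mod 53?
13

53 is prime, so ord(10) divides φ(53) = 52.
Divisors of 52: 1, 2, 4, 13, 26, 52.
Repeated squaring: 10^1 ≡ 10, 10^2 ≡ 47, 10^4 ≡ 36, 10^8 ≡ 24, 10^16 ≡ 46, 10^32 ≡ 49 (mod 53).
Test 10^d mod 53 for each divisor d in increasing order:
10^1 ≡ 10
10^2 ≡ 47
10^4 ≡ 36
10^13 = 10^8·10^4·10^1 ≡ 1  ← first divisor giving 1
The order is 13.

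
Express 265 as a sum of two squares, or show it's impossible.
3² + 16² (a=3, b=16)

Factorization: 265 = 5 × 53
By Fermat: n is sum of two squares iff every prime p ≡ 3 (mod 4) appears to even power.
All primes ≡ 3 (mod 4) appear to even power.
Search a = 0, 1, 2, … for 265 - a² a perfect square: first hit at a = 3: 265 - 9 = 256 = 16².
265 = 3² + 16² = 9 + 256 ✓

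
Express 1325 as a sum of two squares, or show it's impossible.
10² + 35² (a=10, b=35)

Factorization: 1325 = 5^2 × 53
By Fermat: n is sum of two squares iff every prime p ≡ 3 (mod 4) appears to even power.
All primes ≡ 3 (mod 4) appear to even power.
Search a = 0, 1, 2, … for 1325 - a² a perfect square: first hit at a = 10: 1325 - 100 = 1225 = 35².
1325 = 10² + 35² = 100 + 1225 ✓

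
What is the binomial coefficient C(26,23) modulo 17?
16

Using Lucas' theorem:
Write n=26 and k=23 in base 17:
n in base 17: [1, 9]
k in base 17: [1, 6]
C(26,23) mod 17 = ∏ C(n_i, k_i) mod 17
Digit binomials (mod 17): C(1,1) = 1; C(9,6) = 84 ≡ 16
Product: 1 × 16 = 16 ≡ 16 (mod 17)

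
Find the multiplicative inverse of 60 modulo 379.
259

gcd(60, 379) = 1, so the inverse exists.
Extended Euclidean algorithm on (379, 60):
379 = 6 × 60 + 19  ⟹  19 = (1)·379 + (-6)·60
60 = 3 × 19 + 3  ⟹  3 = (-3)·379 + (19)·60
19 = 6 × 3 + 1  ⟹  1 = (19)·379 + (-120)·60
So (-120)·60 ≡ 1 (mod 379), i.e. 60^(-1) ≡ -120 ≡ 259 (mod 379).
Check: 60 × 259 = 15540 ≡ 1 (mod 379)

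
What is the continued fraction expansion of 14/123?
[0; 8, 1, 3, 1, 2]

Euclidean algorithm steps:
14 = 0 × 123 + 14
123 = 8 × 14 + 11
14 = 1 × 11 + 3
11 = 3 × 3 + 2
3 = 1 × 2 + 1
2 = 2 × 1 + 0
Continued fraction: [0; 8, 1, 3, 1, 2]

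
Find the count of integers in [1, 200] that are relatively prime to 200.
80

200 = 2^3 × 5^2
φ(n) = n × ∏(1 - 1/p) for each prime p dividing n
φ(200) = 200 × (1 - 1/2) × (1 - 1/5) = 80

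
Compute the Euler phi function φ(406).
168

406 = 2 × 7 × 29
φ(n) = n × ∏(1 - 1/p) for each prime p dividing n
φ(406) = 406 × (1 - 1/2) × (1 - 1/7) × (1 - 1/29) = 168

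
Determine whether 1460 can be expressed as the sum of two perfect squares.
4² + 38² (a=4, b=38)

Factorization: 1460 = 2^2 × 5 × 73
By Fermat: n is sum of two squares iff every prime p ≡ 3 (mod 4) appears to even power.
All primes ≡ 3 (mod 4) appear to even power.
Search a = 0, 1, 2, … for 1460 - a² a perfect square: first hit at a = 4: 1460 - 16 = 1444 = 38².
1460 = 4² + 38² = 16 + 1444 ✓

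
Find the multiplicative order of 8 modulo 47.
23

47 is prime, so ord(8) divides φ(47) = 46.
Divisors of 46: 1, 2, 23, 46.
Repeated squaring: 8^1 ≡ 8, 8^2 ≡ 17, 8^4 ≡ 7, 8^8 ≡ 2, 8^16 ≡ 4, 8^32 ≡ 16 (mod 47).
Test 8^d mod 47 for each divisor d in increasing order:
8^1 ≡ 8
8^2 ≡ 17
8^23 = 8^16·8^4·8^2·8^1 ≡ 1  ← first divisor giving 1
The order is 23.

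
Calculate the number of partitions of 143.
20390982757

p(n) counts ways to write n as a sum of positive integers (order ignored).
Euler's pentagonal recurrence: p(k) = p(k-1) + p(k-2) - p(k-5) - p(k-7) + p(k-12) + p(k-15) - ... (offsets j(3j∓1)/2, signs ++--, p(0)=1, p(<0)=0).
DP table for k = 0..142: p(0)=1, p(1)=1, p(2)=2, p(3)=3, p(4)=5, p(5)=7, p(6)=11, p(7)=15, p(8)=22, p(9)=30, p(10)=42, p(11)=56, p(12)=77, p(13)=101, p(14)=135, p(15)=176, p(16)=231, p(17)=297, p(18)=385, p(19)=490, p(20)=627, p(21)=792, p(22)=1002, p(23)=1255, p(24)=1575, p(25)=1958, p(26)=2436, p(27)=3010, p(28)=3718, p(29)=4565, p(30)=5604, p(31)=6842, p(32)=8349, p(33)=10143, p(34)=12310, p(35)=14883, p(36)=17977, p(37)=21637, p(38)=26015, p(39)=31185, p(40)=37338, p(41)=44583, p(42)=53174, p(43)=63261, p(44)=75175, p(45)=89134, p(46)=105558, p(47)=124754, p(48)=147273, p(49)=173525, p(50)=204226, p(51)=239943, p(52)=281589, p(53)=329931, p(54)=386155, p(55)=451276, p(56)=526823, p(57)=614154, p(58)=715220, p(59)=831820, p(60)=966467, p(61)=1121505, p(62)=1300156, p(63)=1505499, p(64)=1741630, p(65)=2012558, p(66)=2323520, p(67)=2679689, p(68)=3087735, p(69)=3554345, p(70)=4087968, p(71)=4697205, p(72)=5392783, p(73)=6185689, p(74)=7089500, p(75)=8118264, p(76)=9289091, p(77)=10619863, p(78)=12132164, p(79)=13848650, p(80)=15796476, p(81)=18004327, p(82)=20506255, p(83)=23338469, p(84)=26543660, p(85)=30167357, p(86)=34262962, p(87)=38887673, p(88)=44108109, p(89)=49995925, p(90)=56634173, p(91)=64112359, p(92)=72533807, p(93)=82010177, p(94)=92669720, p(95)=104651419, p(96)=118114304, p(97)=133230930, p(98)=150198136, p(99)=169229875, p(100)=190569292, p(101)=214481126, p(102)=241265379, p(103)=271248950, p(104)=304801365, p(105)=342325709, p(106)=384276336, p(107)=431149389, p(108)=483502844, p(109)=541946240, p(110)=607163746, p(111)=679903203, p(112)=761002156, p(113)=851376628, p(114)=952050665, p(115)=1064144451, p(116)=1188908248, p(117)=1327710076, p(118)=1482074143, p(119)=1653668665, p(120)=1844349560, p(121)=2056148051, p(122)=2291320912, p(123)=2552338241, p(124)=2841940500, p(125)=3163127352, p(126)=3519222692, p(127)=3913864295, p(128)=4351078600, p(129)=4835271870, p(130)=5371315400, p(131)=5964539504, p(132)=6620830889, p(133)=7346629512, p(134)=8149040695, p(135)=9035836076, p(136)=10015581680, p(137)=11097645016, p(138)=12292341831, p(139)=13610949895, p(140)=15065878135, p(141)=16670689208, p(142)=18440293320.
Final step: p(143) = p(142) + p(141) - p(138) - p(136) + p(131) + p(128) - p(121) - p(117) + p(108) + p(103) - p(92) - p(86) + p(73) + p(66) - p(51) - p(43) + p(26) + p(17)
= 18440293320 + 16670689208 - 12292341831 - 10015581680 + 5964539504 + 4351078600 - 2056148051 - 1327710076 + 483502844 + 271248950 - 72533807 - 34262962 + 6185689 + 2323520 - 239943 - 63261 + 2436 + 297
= 20390982757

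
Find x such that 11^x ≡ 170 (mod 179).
139

Baby-step giant-step with step n = ⌈√179⌉ = 14.
Baby steps 11^j mod 179 (j:value) for j=0..13: 0:1, 1:11, 2:121, 3:78, 4:142, 5:130, 6:177, 7:157, 8:116, 9:23, 10:74, 11:98, 12:4, 13:44.
Giant-step multiplier: 11^(-14) ≡ 11^(178-14) = 11^164 ≡ 27 (mod 179).
Giant steps γ_i = 170·27^i mod 179: γ_0=170, γ_1=115, γ_2=62, γ_3=63, γ_4=90, γ_5=103, γ_6=96, γ_7=86, γ_8=174, γ_9=44 (in table at j=13).
x = i·n + j = 9·14 + 13 = 139.
Check: 11^139 ≡ 170 (mod 179).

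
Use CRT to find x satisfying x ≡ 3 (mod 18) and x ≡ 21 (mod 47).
21

Using Chinese Remainder Theorem:
M = 18 × 47 = 846
M1 = 47, M2 = 18
y1 = 47^(-1) mod 18 = 5
y2 = 18^(-1) mod 47 = 34
x = (3×47×5 + 21×18×34) mod 846 = 21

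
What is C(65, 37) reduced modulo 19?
0

Using Lucas' theorem:
Write n=65 and k=37 in base 19:
n in base 19: [3, 8]
k in base 19: [1, 18]
C(65,37) mod 19 = ∏ C(n_i, k_i) mod 19
Digit binomials (mod 19): C(3,1) = 3; C(8,18) = 0 (k_i > n_i)
Product: 3 × 0 = 0 ≡ 0 (mod 19)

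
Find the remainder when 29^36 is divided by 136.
81

Repeated squaring. Binary of 36 = 100100.
29^1 ≡ 29 (mod 136); 29^2 ≡ 25 (mod 136); 29^4 ≡ 81 (mod 136); 29^8 ≡ 33 (mod 136); 29^16 ≡ 1 (mod 136); 29^32 ≡ 1 (mod 136)
29^36 = 29^4 × 29^32 ≡ 81 (mod 136)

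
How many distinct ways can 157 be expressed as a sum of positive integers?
80630964769

p(n) counts ways to write n as a sum of positive integers (order ignored).
Euler's pentagonal recurrence: p(k) = p(k-1) + p(k-2) - p(k-5) - p(k-7) + p(k-12) + p(k-15) - ... (offsets j(3j∓1)/2, signs ++--, p(0)=1, p(<0)=0).
DP table for k = 0..156: p(0)=1, p(1)=1, p(2)=2, p(3)=3, p(4)=5, p(5)=7, p(6)=11, p(7)=15, p(8)=22, p(9)=30, p(10)=42, p(11)=56, p(12)=77, p(13)=101, p(14)=135, p(15)=176, p(16)=231, p(17)=297, p(18)=385, p(19)=490, p(20)=627, p(21)=792, p(22)=1002, p(23)=1255, p(24)=1575, p(25)=1958, p(26)=2436, p(27)=3010, p(28)=3718, p(29)=4565, p(30)=5604, p(31)=6842, p(32)=8349, p(33)=10143, p(34)=12310, p(35)=14883, p(36)=17977, p(37)=21637, p(38)=26015, p(39)=31185, p(40)=37338, p(41)=44583, p(42)=53174, p(43)=63261, p(44)=75175, p(45)=89134, p(46)=105558, p(47)=124754, p(48)=147273, p(49)=173525, p(50)=204226, p(51)=239943, p(52)=281589, p(53)=329931, p(54)=386155, p(55)=451276, p(56)=526823, p(57)=614154, p(58)=715220, p(59)=831820, p(60)=966467, p(61)=1121505, p(62)=1300156, p(63)=1505499, p(64)=1741630, p(65)=2012558, p(66)=2323520, p(67)=2679689, p(68)=3087735, p(69)=3554345, p(70)=4087968, p(71)=4697205, p(72)=5392783, p(73)=6185689, p(74)=7089500, p(75)=8118264, p(76)=9289091, p(77)=10619863, p(78)=12132164, p(79)=13848650, p(80)=15796476, p(81)=18004327, p(82)=20506255, p(83)=23338469, p(84)=26543660, p(85)=30167357, p(86)=34262962, p(87)=38887673, p(88)=44108109, p(89)=49995925, p(90)=56634173, p(91)=64112359, p(92)=72533807, p(93)=82010177, p(94)=92669720, p(95)=104651419, p(96)=118114304, p(97)=133230930, p(98)=150198136, p(99)=169229875, p(100)=190569292, p(101)=214481126, p(102)=241265379, p(103)=271248950, p(104)=304801365, p(105)=342325709, p(106)=384276336, p(107)=431149389, p(108)=483502844, p(109)=541946240, p(110)=607163746, p(111)=679903203, p(112)=761002156, p(113)=851376628, p(114)=952050665, p(115)=1064144451, p(116)=1188908248, p(117)=1327710076, p(118)=1482074143, p(119)=1653668665, p(120)=1844349560, p(121)=2056148051, p(122)=2291320912, p(123)=2552338241, p(124)=2841940500, p(125)=3163127352, p(126)=3519222692, p(127)=3913864295, p(128)=4351078600, p(129)=4835271870, p(130)=5371315400, p(131)=5964539504, p(132)=6620830889, p(133)=7346629512, p(134)=8149040695, p(135)=9035836076, p(136)=10015581680, p(137)=11097645016, p(138)=12292341831, p(139)=13610949895, p(140)=15065878135, p(141)=16670689208, p(142)=18440293320, p(143)=20390982757, p(144)=22540654445, p(145)=24908858009, p(146)=27517052599, p(147)=30388671978, p(148)=33549419497, p(149)=37027355200, p(150)=40853235313, p(151)=45060624582, p(152)=49686288421, p(153)=54770336324, p(154)=60356673280, p(155)=66493182097, p(156)=73232243759.
Final step: p(157) = p(156) + p(155) - p(152) - p(150) + p(145) + p(142) - p(135) - p(131) + p(122) + p(117) - p(106) - p(100) + p(87) + p(80) - p(65) - p(57) + p(40) + p(31) - p(12) - p(2)
= 73232243759 + 66493182097 - 49686288421 - 40853235313 + 24908858009 + 18440293320 - 9035836076 - 5964539504 + 2291320912 + 1327710076 - 384276336 - 190569292 + 38887673 + 15796476 - 2012558 - 614154 + 37338 + 6842 - 77 - 2
= 80630964769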